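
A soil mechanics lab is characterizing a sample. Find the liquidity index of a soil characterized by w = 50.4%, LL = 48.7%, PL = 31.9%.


Result: 1.101

Derivation:
First compute the plasticity index:
PI = LL - PL = 48.7 - 31.9 = 16.8
Then compute the liquidity index:
LI = (w - PL) / PI
LI = (50.4 - 31.9) / 16.8
LI = 1.101


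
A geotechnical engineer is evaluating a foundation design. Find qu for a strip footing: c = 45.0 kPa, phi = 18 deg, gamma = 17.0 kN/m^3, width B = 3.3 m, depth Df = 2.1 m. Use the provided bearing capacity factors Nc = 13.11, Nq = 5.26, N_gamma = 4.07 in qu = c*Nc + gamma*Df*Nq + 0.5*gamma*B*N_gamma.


Result: 891.9 kPa

Derivation:
Compute qu = c*Nc + gamma*Df*Nq + 0.5*gamma*B*N_gamma
Term 1: 45.0 * 13.11 = 589.95
Term 2: 17.0 * 2.1 * 5.26 = 187.782
Term 3: 0.5 * 17.0 * 3.3 * 4.07 = 114.1635
qu = 589.95 + 187.782 + 114.1635
qu = 891.9 kPa


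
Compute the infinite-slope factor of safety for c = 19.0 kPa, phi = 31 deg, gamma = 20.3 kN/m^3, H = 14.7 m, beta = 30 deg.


Using Fs = c / (gamma*H*sin(beta)*cos(beta)) + tan(phi)/tan(beta)
Cohesion contribution = 19.0 / (20.3*14.7*sin(30)*cos(30))
Cohesion contribution = 0.147041
Friction contribution = tan(31)/tan(30) = 1.04072
Fs = 0.147041 + 1.04072
Fs = 1.188


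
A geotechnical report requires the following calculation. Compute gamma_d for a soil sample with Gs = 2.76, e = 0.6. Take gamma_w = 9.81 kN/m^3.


Using gamma_d = Gs * gamma_w / (1 + e)
gamma_d = 2.76 * 9.81 / (1 + 0.6)
gamma_d = 2.76 * 9.81 / 1.6
gamma_d = 16.922 kN/m^3


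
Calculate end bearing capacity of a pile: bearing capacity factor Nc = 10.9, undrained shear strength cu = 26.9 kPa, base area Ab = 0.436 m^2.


Result: 127.84 kN

Derivation:
Using Qb = Nc * cu * Ab
Qb = 10.9 * 26.9 * 0.436
Qb = 127.84 kN


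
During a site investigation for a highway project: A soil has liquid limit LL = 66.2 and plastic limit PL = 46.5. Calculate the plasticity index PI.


Result: 19.7

Derivation:
Using PI = LL - PL
PI = 66.2 - 46.5
PI = 19.7


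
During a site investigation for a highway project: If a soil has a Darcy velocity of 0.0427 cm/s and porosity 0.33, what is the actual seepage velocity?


Using v_s = v_d / n
v_s = 0.0427 / 0.33
v_s = 0.12939 cm/s


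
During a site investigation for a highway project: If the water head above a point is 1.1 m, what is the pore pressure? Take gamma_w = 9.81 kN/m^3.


Using u = gamma_w * h_w
u = 9.81 * 1.1
u = 10.79 kPa


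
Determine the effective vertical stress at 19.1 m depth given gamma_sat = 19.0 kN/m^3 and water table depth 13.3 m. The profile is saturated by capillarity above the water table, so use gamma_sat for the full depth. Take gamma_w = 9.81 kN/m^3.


Result: 306.0 kPa

Derivation:
Total stress = gamma_sat * depth
sigma = 19.0 * 19.1 = 362.9 kPa
Pore water pressure u = gamma_w * (depth - d_wt)
u = 9.81 * (19.1 - 13.3) = 56.898 kPa
Effective stress = sigma - u
sigma' = 362.9 - 56.898 = 306.0 kPa


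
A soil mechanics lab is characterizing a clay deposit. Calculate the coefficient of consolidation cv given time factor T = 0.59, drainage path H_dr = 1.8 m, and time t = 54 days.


Result: 0.0354 m^2/day

Derivation:
Using cv = T * H_dr^2 / t
H_dr^2 = 1.8^2 = 3.24
cv = 0.59 * 3.24 / 54
cv = 0.0354 m^2/day


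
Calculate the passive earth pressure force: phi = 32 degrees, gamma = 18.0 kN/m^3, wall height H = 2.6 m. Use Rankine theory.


Compute passive earth pressure coefficient:
Kp = tan^2(45 + phi/2) = tan^2(61.0) = 3.254588
Compute passive force:
Pp = 0.5 * Kp * gamma * H^2
Pp = 0.5 * 3.254588 * 18.0 * 2.6^2
Pp = 198.01 kN/m


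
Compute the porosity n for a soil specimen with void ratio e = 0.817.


Using the relation n = e / (1 + e)
n = 0.817 / (1 + 0.817)
n = 0.817 / 1.817
n = 0.4496


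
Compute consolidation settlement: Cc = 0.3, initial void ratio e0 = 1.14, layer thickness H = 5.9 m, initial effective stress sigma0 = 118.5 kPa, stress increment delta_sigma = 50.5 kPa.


Using Sc = Cc * H / (1 + e0) * log10((sigma0 + delta_sigma) / sigma0)
Stress ratio = (118.5 + 50.5) / 118.5 = 1.42616
log10(1.42616) = 0.154168
Cc * H / (1 + e0) = 0.3 * 5.9 / (1 + 1.14) = 0.827103
Sc = 0.827103 * 0.154168
Sc = 0.1275 m


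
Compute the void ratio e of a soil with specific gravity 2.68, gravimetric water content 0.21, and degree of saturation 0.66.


Using the relation e = Gs * w / S
e = 2.68 * 0.21 / 0.66
e = 0.8527


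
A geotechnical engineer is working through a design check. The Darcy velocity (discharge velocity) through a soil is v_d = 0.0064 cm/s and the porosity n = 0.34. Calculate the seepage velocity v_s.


Result: 0.01882 cm/s

Derivation:
Using v_s = v_d / n
v_s = 0.0064 / 0.34
v_s = 0.01882 cm/s


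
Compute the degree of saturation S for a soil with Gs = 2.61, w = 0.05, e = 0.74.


Result: 0.1764

Derivation:
Using S = Gs * w / e
S = 2.61 * 0.05 / 0.74
S = 0.1764


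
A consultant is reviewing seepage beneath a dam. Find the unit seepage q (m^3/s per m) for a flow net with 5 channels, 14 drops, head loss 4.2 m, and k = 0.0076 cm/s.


Convert k to m/s for unit consistency with H:
k = 0.0076 cm/s = 0.0076 / 100 m/s = 7.6e-05 m/s
Using q = k * H * Nf / Nd
Nf / Nd = 5 / 14 = 0.3571
q = 7.6e-05 * 4.2 * 0.3571
q = 0.000114 m^3/s per m


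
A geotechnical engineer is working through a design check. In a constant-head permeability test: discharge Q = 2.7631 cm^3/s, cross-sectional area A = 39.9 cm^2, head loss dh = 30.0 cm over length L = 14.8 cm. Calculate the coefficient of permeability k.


Result: 0.034164 cm/s

Derivation:
Compute hydraulic gradient:
i = dh / L = 30.0 / 14.8 = 2.02703
Then apply Darcy's law:
k = Q / (A * i)
k = 2.7631 / (39.9 * 2.02703)
k = 2.7631 / 80.8784
k = 0.034164 cm/s


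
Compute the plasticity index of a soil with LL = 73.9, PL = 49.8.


Result: 24.1

Derivation:
Using PI = LL - PL
PI = 73.9 - 49.8
PI = 24.1


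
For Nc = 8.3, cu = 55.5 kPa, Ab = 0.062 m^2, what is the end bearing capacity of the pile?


Using Qb = Nc * cu * Ab
Qb = 8.3 * 55.5 * 0.062
Qb = 28.56 kN


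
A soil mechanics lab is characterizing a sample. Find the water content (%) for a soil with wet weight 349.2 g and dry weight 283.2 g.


Using w = (m_wet - m_dry) / m_dry * 100
m_wet - m_dry = 349.2 - 283.2 = 66.0 g
w = 66.0 / 283.2 * 100
w = 23.31 %


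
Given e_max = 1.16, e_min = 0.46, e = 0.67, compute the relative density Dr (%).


Using Dr = (e_max - e) / (e_max - e_min) * 100
e_max - e = 1.16 - 0.67 = 0.49
e_max - e_min = 1.16 - 0.46 = 0.7
Dr = 0.49 / 0.7 * 100
Dr = 70.0 %


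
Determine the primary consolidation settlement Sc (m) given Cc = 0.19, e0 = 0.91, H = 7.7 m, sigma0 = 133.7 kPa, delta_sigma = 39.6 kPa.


Using Sc = Cc * H / (1 + e0) * log10((sigma0 + delta_sigma) / sigma0)
Stress ratio = (133.7 + 39.6) / 133.7 = 1.29619
log10(1.29619) = 0.112667
Cc * H / (1 + e0) = 0.19 * 7.7 / (1 + 0.91) = 0.765969
Sc = 0.765969 * 0.112667
Sc = 0.0863 m


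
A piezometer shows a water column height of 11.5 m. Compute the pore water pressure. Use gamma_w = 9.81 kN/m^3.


Result: 112.82 kPa

Derivation:
Using u = gamma_w * h_w
u = 9.81 * 11.5
u = 112.82 kPa


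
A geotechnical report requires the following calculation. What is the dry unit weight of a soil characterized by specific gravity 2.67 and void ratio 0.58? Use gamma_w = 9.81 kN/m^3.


Using gamma_d = Gs * gamma_w / (1 + e)
gamma_d = 2.67 * 9.81 / (1 + 0.58)
gamma_d = 2.67 * 9.81 / 1.58
gamma_d = 16.578 kN/m^3


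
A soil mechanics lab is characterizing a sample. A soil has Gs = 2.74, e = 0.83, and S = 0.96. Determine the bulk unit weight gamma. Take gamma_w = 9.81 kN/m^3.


Result: 18.96 kN/m^3

Derivation:
Using gamma = gamma_w * (Gs + S*e) / (1 + e)
Numerator: Gs + S*e = 2.74 + 0.96*0.83 = 3.5368
Denominator: 1 + e = 1 + 0.83 = 1.83
gamma = 9.81 * 3.5368 / 1.83
gamma = 18.96 kN/m^3


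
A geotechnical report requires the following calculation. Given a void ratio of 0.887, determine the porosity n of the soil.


Using the relation n = e / (1 + e)
n = 0.887 / (1 + 0.887)
n = 0.887 / 1.887
n = 0.4701


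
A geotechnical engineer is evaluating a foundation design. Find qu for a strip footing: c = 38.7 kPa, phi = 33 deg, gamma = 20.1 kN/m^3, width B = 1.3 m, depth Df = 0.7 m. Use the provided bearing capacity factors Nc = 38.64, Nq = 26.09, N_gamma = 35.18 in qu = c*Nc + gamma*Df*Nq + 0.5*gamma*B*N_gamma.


Compute qu = c*Nc + gamma*Df*Nq + 0.5*gamma*B*N_gamma
Term 1: 38.7 * 38.64 = 1495.368
Term 2: 20.1 * 0.7 * 26.09 = 367.0863
Term 3: 0.5 * 20.1 * 1.3 * 35.18 = 459.6267
qu = 1495.368 + 367.0863 + 459.6267
qu = 2322.08 kPa


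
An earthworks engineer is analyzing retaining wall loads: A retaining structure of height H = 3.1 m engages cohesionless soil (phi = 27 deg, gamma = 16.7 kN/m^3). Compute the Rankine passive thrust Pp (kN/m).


Result: 213.68 kN/m

Derivation:
Compute passive earth pressure coefficient:
Kp = tan^2(45 + phi/2) = tan^2(58.5) = 2.66294
Compute passive force:
Pp = 0.5 * Kp * gamma * H^2
Pp = 0.5 * 2.66294 * 16.7 * 3.1^2
Pp = 213.68 kN/m


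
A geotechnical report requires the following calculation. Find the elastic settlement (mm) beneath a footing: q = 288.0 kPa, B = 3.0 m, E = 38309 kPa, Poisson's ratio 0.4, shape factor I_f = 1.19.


Using Se = q * B * (1 - nu^2) * I_f / E
1 - nu^2 = 1 - 0.4^2 = 0.84
Se = 288.0 * 3.0 * 0.84 * 1.19 / 38309
Se = 0.022544 m
Convert to mm: Se = 0.022544 * 1000 = 22.544 mm


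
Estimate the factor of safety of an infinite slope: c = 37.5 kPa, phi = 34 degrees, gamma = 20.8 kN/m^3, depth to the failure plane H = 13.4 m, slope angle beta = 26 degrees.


Result: 1.724

Derivation:
Using Fs = c / (gamma*H*sin(beta)*cos(beta)) + tan(phi)/tan(beta)
Cohesion contribution = 37.5 / (20.8*13.4*sin(26)*cos(26))
Cohesion contribution = 0.341477
Friction contribution = tan(34)/tan(26) = 1.38295
Fs = 0.341477 + 1.38295
Fs = 1.724


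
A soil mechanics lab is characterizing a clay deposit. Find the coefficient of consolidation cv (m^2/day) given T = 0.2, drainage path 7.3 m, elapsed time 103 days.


Using cv = T * H_dr^2 / t
H_dr^2 = 7.3^2 = 53.29
cv = 0.2 * 53.29 / 103
cv = 0.10348 m^2/day


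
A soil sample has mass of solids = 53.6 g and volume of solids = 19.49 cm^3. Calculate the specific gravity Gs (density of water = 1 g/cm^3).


Result: 2.75

Derivation:
Using Gs = m_s / (V_s * rho_w)
Since rho_w = 1 g/cm^3:
Gs = 53.6 / 19.49
Gs = 2.75


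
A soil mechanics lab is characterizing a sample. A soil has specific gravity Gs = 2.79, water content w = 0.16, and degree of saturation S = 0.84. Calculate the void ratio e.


Result: 0.5314

Derivation:
Using the relation e = Gs * w / S
e = 2.79 * 0.16 / 0.84
e = 0.5314


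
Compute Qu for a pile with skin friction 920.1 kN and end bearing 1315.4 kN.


Result: 2235.5 kN

Derivation:
Using Qu = Qf + Qb
Qu = 920.1 + 1315.4
Qu = 2235.5 kN


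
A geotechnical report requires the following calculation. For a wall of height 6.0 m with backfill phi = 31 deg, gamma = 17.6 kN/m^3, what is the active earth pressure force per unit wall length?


Result: 101.41 kN/m

Derivation:
Compute active earth pressure coefficient:
Ka = tan^2(45 - phi/2) = tan^2(29.5) = 0.320099
Compute active force:
Pa = 0.5 * Ka * gamma * H^2
Pa = 0.5 * 0.320099 * 17.6 * 6.0^2
Pa = 101.41 kN/m


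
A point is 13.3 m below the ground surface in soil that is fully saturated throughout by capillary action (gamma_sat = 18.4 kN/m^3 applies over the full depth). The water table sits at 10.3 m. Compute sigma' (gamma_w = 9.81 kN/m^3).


Total stress = gamma_sat * depth
sigma = 18.4 * 13.3 = 244.72 kPa
Pore water pressure u = gamma_w * (depth - d_wt)
u = 9.81 * (13.3 - 10.3) = 29.43 kPa
Effective stress = sigma - u
sigma' = 244.72 - 29.43 = 215.29 kPa


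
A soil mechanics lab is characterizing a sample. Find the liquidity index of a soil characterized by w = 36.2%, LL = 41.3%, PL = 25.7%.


First compute the plasticity index:
PI = LL - PL = 41.3 - 25.7 = 15.6
Then compute the liquidity index:
LI = (w - PL) / PI
LI = (36.2 - 25.7) / 15.6
LI = 0.673


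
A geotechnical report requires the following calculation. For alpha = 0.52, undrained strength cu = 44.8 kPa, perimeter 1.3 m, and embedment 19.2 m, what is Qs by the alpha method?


Result: 581.47 kN

Derivation:
Using Qs = alpha * cu * perimeter * L
Qs = 0.52 * 44.8 * 1.3 * 19.2
Qs = 581.47 kN


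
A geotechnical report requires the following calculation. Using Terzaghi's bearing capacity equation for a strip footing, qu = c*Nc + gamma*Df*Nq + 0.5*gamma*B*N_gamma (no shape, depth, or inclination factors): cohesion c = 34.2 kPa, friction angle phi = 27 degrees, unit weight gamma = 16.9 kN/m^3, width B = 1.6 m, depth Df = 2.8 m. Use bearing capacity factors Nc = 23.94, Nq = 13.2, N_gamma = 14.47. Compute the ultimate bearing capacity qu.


Result: 1639.01 kPa

Derivation:
Compute qu = c*Nc + gamma*Df*Nq + 0.5*gamma*B*N_gamma
Term 1: 34.2 * 23.94 = 818.748
Term 2: 16.9 * 2.8 * 13.2 = 624.624
Term 3: 0.5 * 16.9 * 1.6 * 14.47 = 195.6344
qu = 818.748 + 624.624 + 195.6344
qu = 1639.01 kPa


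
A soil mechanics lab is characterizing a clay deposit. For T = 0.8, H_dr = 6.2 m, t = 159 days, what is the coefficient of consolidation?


Result: 0.19341 m^2/day

Derivation:
Using cv = T * H_dr^2 / t
H_dr^2 = 6.2^2 = 38.44
cv = 0.8 * 38.44 / 159
cv = 0.19341 m^2/day


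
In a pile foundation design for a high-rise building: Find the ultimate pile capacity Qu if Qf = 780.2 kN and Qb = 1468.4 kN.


Using Qu = Qf + Qb
Qu = 780.2 + 1468.4
Qu = 2248.6 kN


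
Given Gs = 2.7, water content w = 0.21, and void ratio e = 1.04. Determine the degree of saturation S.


Result: 0.5452

Derivation:
Using S = Gs * w / e
S = 2.7 * 0.21 / 1.04
S = 0.5452


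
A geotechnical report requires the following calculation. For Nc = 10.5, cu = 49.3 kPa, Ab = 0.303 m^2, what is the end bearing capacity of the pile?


Using Qb = Nc * cu * Ab
Qb = 10.5 * 49.3 * 0.303
Qb = 156.85 kN


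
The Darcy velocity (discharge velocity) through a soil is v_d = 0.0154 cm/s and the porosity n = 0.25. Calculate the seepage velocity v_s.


Using v_s = v_d / n
v_s = 0.0154 / 0.25
v_s = 0.0616 cm/s


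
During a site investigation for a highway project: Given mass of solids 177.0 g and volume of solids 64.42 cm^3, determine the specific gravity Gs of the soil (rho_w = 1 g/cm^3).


Using Gs = m_s / (V_s * rho_w)
Since rho_w = 1 g/cm^3:
Gs = 177.0 / 64.42
Gs = 2.748


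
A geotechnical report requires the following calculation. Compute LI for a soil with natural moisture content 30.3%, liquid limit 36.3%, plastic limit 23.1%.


First compute the plasticity index:
PI = LL - PL = 36.3 - 23.1 = 13.2
Then compute the liquidity index:
LI = (w - PL) / PI
LI = (30.3 - 23.1) / 13.2
LI = 0.545


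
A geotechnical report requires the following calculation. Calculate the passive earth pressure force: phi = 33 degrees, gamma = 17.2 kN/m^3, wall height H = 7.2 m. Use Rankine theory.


Compute passive earth pressure coefficient:
Kp = tan^2(45 + phi/2) = tan^2(61.5) = 3.39212
Compute passive force:
Pp = 0.5 * Kp * gamma * H^2
Pp = 0.5 * 3.39212 * 17.2 * 7.2^2
Pp = 1512.29 kN/m


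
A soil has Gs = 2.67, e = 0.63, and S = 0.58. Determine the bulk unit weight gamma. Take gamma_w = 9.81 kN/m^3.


Result: 18.268 kN/m^3

Derivation:
Using gamma = gamma_w * (Gs + S*e) / (1 + e)
Numerator: Gs + S*e = 2.67 + 0.58*0.63 = 3.0354
Denominator: 1 + e = 1 + 0.63 = 1.63
gamma = 9.81 * 3.0354 / 1.63
gamma = 18.268 kN/m^3


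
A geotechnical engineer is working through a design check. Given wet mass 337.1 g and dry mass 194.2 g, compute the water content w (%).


Result: 73.58 %

Derivation:
Using w = (m_wet - m_dry) / m_dry * 100
m_wet - m_dry = 337.1 - 194.2 = 142.9 g
w = 142.9 / 194.2 * 100
w = 73.58 %


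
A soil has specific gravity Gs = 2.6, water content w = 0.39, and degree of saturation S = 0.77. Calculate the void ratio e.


Using the relation e = Gs * w / S
e = 2.6 * 0.39 / 0.77
e = 1.3169


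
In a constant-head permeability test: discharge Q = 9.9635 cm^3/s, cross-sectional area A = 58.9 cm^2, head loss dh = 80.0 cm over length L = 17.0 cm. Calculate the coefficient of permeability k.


Compute hydraulic gradient:
i = dh / L = 80.0 / 17.0 = 4.70588
Then apply Darcy's law:
k = Q / (A * i)
k = 9.9635 / (58.9 * 4.70588)
k = 9.9635 / 277.176
k = 0.035946 cm/s


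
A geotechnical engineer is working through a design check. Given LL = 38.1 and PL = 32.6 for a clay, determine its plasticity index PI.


Using PI = LL - PL
PI = 38.1 - 32.6
PI = 5.5


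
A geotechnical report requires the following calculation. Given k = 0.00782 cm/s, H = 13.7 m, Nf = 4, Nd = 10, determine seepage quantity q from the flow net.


Result: 0.0004285 m^3/s per m

Derivation:
Convert k to m/s for unit consistency with H:
k = 0.00782 cm/s = 0.00782 / 100 m/s = 7.82e-05 m/s
Using q = k * H * Nf / Nd
Nf / Nd = 4 / 10 = 0.4
q = 7.82e-05 * 13.7 * 0.4
q = 0.0004285 m^3/s per m


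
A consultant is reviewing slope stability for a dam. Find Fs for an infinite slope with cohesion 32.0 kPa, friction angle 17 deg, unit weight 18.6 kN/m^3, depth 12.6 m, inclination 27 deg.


Using Fs = c / (gamma*H*sin(beta)*cos(beta)) + tan(phi)/tan(beta)
Cohesion contribution = 32.0 / (18.6*12.6*sin(27)*cos(27))
Cohesion contribution = 0.337551
Friction contribution = tan(17)/tan(27) = 0.60003
Fs = 0.337551 + 0.60003
Fs = 0.938


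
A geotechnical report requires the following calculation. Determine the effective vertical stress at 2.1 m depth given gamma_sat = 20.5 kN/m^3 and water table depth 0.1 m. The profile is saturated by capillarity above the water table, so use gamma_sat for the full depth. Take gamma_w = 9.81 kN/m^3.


Total stress = gamma_sat * depth
sigma = 20.5 * 2.1 = 43.05 kPa
Pore water pressure u = gamma_w * (depth - d_wt)
u = 9.81 * (2.1 - 0.1) = 19.62 kPa
Effective stress = sigma - u
sigma' = 43.05 - 19.62 = 23.43 kPa


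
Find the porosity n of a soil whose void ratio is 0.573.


Using the relation n = e / (1 + e)
n = 0.573 / (1 + 0.573)
n = 0.573 / 1.573
n = 0.3643


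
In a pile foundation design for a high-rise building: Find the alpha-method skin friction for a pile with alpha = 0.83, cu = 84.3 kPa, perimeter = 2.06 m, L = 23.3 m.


Result: 3358.37 kN

Derivation:
Using Qs = alpha * cu * perimeter * L
Qs = 0.83 * 84.3 * 2.06 * 23.3
Qs = 3358.37 kN


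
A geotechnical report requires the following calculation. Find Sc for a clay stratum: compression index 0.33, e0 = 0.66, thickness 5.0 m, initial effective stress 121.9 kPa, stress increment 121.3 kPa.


Using Sc = Cc * H / (1 + e0) * log10((sigma0 + delta_sigma) / sigma0)
Stress ratio = (121.9 + 121.3) / 121.9 = 1.99508
log10(1.99508) = 0.29996
Cc * H / (1 + e0) = 0.33 * 5.0 / (1 + 0.66) = 0.993976
Sc = 0.993976 * 0.29996
Sc = 0.2982 m


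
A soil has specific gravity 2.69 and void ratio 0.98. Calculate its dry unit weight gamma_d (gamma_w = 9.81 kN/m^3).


Using gamma_d = Gs * gamma_w / (1 + e)
gamma_d = 2.69 * 9.81 / (1 + 0.98)
gamma_d = 2.69 * 9.81 / 1.98
gamma_d = 13.328 kN/m^3


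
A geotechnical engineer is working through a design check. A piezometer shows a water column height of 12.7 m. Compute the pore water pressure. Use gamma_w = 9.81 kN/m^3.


Using u = gamma_w * h_w
u = 9.81 * 12.7
u = 124.59 kPa


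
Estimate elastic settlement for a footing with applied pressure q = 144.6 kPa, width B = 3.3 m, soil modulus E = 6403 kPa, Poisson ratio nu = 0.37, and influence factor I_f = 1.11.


Result: 71.397 mm

Derivation:
Using Se = q * B * (1 - nu^2) * I_f / E
1 - nu^2 = 1 - 0.37^2 = 0.8631
Se = 144.6 * 3.3 * 0.8631 * 1.11 / 6403
Se = 0.071397 m
Convert to mm: Se = 0.071397 * 1000 = 71.397 mm


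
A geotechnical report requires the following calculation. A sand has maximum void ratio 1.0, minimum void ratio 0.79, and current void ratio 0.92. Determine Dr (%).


Result: 38.1 %

Derivation:
Using Dr = (e_max - e) / (e_max - e_min) * 100
e_max - e = 1.0 - 0.92 = 0.08
e_max - e_min = 1.0 - 0.79 = 0.21
Dr = 0.08 / 0.21 * 100
Dr = 38.1 %


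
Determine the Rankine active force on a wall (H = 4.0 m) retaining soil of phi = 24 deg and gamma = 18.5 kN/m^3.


Compute active earth pressure coefficient:
Ka = tan^2(45 - phi/2) = tan^2(33.0) = 0.42173
Compute active force:
Pa = 0.5 * Ka * gamma * H^2
Pa = 0.5 * 0.42173 * 18.5 * 4.0^2
Pa = 62.42 kN/m


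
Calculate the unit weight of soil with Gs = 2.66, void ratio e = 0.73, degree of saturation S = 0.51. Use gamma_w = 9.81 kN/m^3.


Using gamma = gamma_w * (Gs + S*e) / (1 + e)
Numerator: Gs + S*e = 2.66 + 0.51*0.73 = 3.0323
Denominator: 1 + e = 1 + 0.73 = 1.73
gamma = 9.81 * 3.0323 / 1.73
gamma = 17.195 kN/m^3


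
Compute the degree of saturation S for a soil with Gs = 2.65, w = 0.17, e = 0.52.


Using S = Gs * w / e
S = 2.65 * 0.17 / 0.52
S = 0.8663


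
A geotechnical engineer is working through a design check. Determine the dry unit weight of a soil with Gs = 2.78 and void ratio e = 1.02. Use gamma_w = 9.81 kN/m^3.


Using gamma_d = Gs * gamma_w / (1 + e)
gamma_d = 2.78 * 9.81 / (1 + 1.02)
gamma_d = 2.78 * 9.81 / 2.02
gamma_d = 13.501 kN/m^3


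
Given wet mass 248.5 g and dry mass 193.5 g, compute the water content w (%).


Result: 28.42 %

Derivation:
Using w = (m_wet - m_dry) / m_dry * 100
m_wet - m_dry = 248.5 - 193.5 = 55.0 g
w = 55.0 / 193.5 * 100
w = 28.42 %


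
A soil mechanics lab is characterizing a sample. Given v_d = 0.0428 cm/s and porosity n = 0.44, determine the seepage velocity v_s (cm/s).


Using v_s = v_d / n
v_s = 0.0428 / 0.44
v_s = 0.09727 cm/s


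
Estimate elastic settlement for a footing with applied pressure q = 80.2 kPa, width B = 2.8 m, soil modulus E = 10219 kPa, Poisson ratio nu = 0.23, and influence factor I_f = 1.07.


Result: 22.269 mm

Derivation:
Using Se = q * B * (1 - nu^2) * I_f / E
1 - nu^2 = 1 - 0.23^2 = 0.9471
Se = 80.2 * 2.8 * 0.9471 * 1.07 / 10219
Se = 0.022269 m
Convert to mm: Se = 0.022269 * 1000 = 22.269 mm


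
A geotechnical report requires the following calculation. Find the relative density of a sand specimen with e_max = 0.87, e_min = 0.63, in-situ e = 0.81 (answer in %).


Result: 25.0 %

Derivation:
Using Dr = (e_max - e) / (e_max - e_min) * 100
e_max - e = 0.87 - 0.81 = 0.06
e_max - e_min = 0.87 - 0.63 = 0.24
Dr = 0.06 / 0.24 * 100
Dr = 25.0 %


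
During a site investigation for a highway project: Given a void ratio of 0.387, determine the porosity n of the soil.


Using the relation n = e / (1 + e)
n = 0.387 / (1 + 0.387)
n = 0.387 / 1.387
n = 0.279


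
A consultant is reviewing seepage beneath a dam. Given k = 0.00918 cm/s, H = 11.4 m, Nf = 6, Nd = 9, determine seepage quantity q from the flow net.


Convert k to m/s for unit consistency with H:
k = 0.00918 cm/s = 0.00918 / 100 m/s = 9.18e-05 m/s
Using q = k * H * Nf / Nd
Nf / Nd = 6 / 9 = 0.6667
q = 9.18e-05 * 11.4 * 0.6667
q = 0.0006977 m^3/s per m


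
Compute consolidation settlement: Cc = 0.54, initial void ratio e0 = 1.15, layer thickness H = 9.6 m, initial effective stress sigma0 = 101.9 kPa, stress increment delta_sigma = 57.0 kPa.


Using Sc = Cc * H / (1 + e0) * log10((sigma0 + delta_sigma) / sigma0)
Stress ratio = (101.9 + 57.0) / 101.9 = 1.55937
log10(1.55937) = 0.19295
Cc * H / (1 + e0) = 0.54 * 9.6 / (1 + 1.15) = 2.41116
Sc = 2.41116 * 0.19295
Sc = 0.4652 m


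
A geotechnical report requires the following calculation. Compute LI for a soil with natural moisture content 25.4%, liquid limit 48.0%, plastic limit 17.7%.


Result: 0.254

Derivation:
First compute the plasticity index:
PI = LL - PL = 48.0 - 17.7 = 30.3
Then compute the liquidity index:
LI = (w - PL) / PI
LI = (25.4 - 17.7) / 30.3
LI = 0.254


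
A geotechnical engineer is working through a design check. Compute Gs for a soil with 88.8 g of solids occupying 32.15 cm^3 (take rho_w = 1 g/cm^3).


Using Gs = m_s / (V_s * rho_w)
Since rho_w = 1 g/cm^3:
Gs = 88.8 / 32.15
Gs = 2.762


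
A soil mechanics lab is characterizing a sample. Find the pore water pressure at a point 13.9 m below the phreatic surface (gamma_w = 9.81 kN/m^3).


Using u = gamma_w * h_w
u = 9.81 * 13.9
u = 136.36 kPa


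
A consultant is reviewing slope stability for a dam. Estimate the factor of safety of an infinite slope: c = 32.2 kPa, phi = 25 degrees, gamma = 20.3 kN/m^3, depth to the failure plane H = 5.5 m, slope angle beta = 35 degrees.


Result: 1.28

Derivation:
Using Fs = c / (gamma*H*sin(beta)*cos(beta)) + tan(phi)/tan(beta)
Cohesion contribution = 32.2 / (20.3*5.5*sin(35)*cos(35))
Cohesion contribution = 0.61382
Friction contribution = tan(25)/tan(35) = 0.665956
Fs = 0.61382 + 0.665956
Fs = 1.28


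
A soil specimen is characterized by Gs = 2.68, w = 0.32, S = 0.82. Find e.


Using the relation e = Gs * w / S
e = 2.68 * 0.32 / 0.82
e = 1.0459


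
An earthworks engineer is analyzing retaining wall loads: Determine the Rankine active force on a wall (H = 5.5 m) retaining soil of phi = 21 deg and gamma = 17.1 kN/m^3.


Compute active earth pressure coefficient:
Ka = tan^2(45 - phi/2) = tan^2(34.5) = 0.472355
Compute active force:
Pa = 0.5 * Ka * gamma * H^2
Pa = 0.5 * 0.472355 * 17.1 * 5.5^2
Pa = 122.17 kN/m


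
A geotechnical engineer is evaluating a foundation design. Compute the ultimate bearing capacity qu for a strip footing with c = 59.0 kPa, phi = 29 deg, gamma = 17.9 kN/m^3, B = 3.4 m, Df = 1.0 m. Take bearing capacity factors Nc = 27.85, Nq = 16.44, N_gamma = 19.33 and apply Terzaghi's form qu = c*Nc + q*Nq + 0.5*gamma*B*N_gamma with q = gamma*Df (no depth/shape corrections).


Compute qu = c*Nc + gamma*Df*Nq + 0.5*gamma*B*N_gamma
Term 1: 59.0 * 27.85 = 1643.15
Term 2: 17.9 * 1.0 * 16.44 = 294.276
Term 3: 0.5 * 17.9 * 3.4 * 19.33 = 588.2119
qu = 1643.15 + 294.276 + 588.2119
qu = 2525.64 kPa


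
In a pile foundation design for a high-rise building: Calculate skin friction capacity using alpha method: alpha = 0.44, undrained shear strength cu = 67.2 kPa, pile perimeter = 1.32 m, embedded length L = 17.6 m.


Using Qs = alpha * cu * perimeter * L
Qs = 0.44 * 67.2 * 1.32 * 17.6
Qs = 686.92 kN


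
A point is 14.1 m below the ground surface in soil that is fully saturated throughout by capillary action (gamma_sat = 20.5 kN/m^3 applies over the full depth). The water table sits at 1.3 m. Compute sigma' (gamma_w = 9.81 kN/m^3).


Total stress = gamma_sat * depth
sigma = 20.5 * 14.1 = 289.05 kPa
Pore water pressure u = gamma_w * (depth - d_wt)
u = 9.81 * (14.1 - 1.3) = 125.568 kPa
Effective stress = sigma - u
sigma' = 289.05 - 125.568 = 163.48 kPa


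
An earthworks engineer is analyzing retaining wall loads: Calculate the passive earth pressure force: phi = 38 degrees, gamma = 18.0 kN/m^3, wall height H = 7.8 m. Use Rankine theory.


Compute passive earth pressure coefficient:
Kp = tan^2(45 + phi/2) = tan^2(64.0) = 4.203746
Compute passive force:
Pp = 0.5 * Kp * gamma * H^2
Pp = 0.5 * 4.203746 * 18.0 * 7.8^2
Pp = 2301.8 kN/m


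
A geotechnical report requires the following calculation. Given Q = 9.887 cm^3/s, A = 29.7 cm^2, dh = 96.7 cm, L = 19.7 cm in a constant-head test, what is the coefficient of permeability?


Result: 0.067818 cm/s

Derivation:
Compute hydraulic gradient:
i = dh / L = 96.7 / 19.7 = 4.90863
Then apply Darcy's law:
k = Q / (A * i)
k = 9.887 / (29.7 * 4.90863)
k = 9.887 / 145.786
k = 0.067818 cm/s


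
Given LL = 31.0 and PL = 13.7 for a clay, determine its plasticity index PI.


Using PI = LL - PL
PI = 31.0 - 13.7
PI = 17.3


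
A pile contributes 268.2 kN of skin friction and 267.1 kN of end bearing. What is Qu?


Using Qu = Qf + Qb
Qu = 268.2 + 267.1
Qu = 535.3 kN


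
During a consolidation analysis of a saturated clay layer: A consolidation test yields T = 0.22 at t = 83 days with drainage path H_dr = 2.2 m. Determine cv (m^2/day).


Using cv = T * H_dr^2 / t
H_dr^2 = 2.2^2 = 4.84
cv = 0.22 * 4.84 / 83
cv = 0.01283 m^2/day


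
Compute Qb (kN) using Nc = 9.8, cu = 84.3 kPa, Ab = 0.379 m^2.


Using Qb = Nc * cu * Ab
Qb = 9.8 * 84.3 * 0.379
Qb = 313.11 kN


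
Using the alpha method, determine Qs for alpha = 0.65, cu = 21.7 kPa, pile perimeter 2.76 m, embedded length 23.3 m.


Using Qs = alpha * cu * perimeter * L
Qs = 0.65 * 21.7 * 2.76 * 23.3
Qs = 907.06 kN


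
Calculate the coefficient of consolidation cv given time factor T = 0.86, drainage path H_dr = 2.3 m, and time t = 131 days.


Using cv = T * H_dr^2 / t
H_dr^2 = 2.3^2 = 5.29
cv = 0.86 * 5.29 / 131
cv = 0.03473 m^2/day


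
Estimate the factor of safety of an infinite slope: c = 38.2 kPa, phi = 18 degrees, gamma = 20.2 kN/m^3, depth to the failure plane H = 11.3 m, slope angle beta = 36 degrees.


Using Fs = c / (gamma*H*sin(beta)*cos(beta)) + tan(phi)/tan(beta)
Cohesion contribution = 38.2 / (20.2*11.3*sin(36)*cos(36))
Cohesion contribution = 0.351931
Friction contribution = tan(18)/tan(36) = 0.447214
Fs = 0.351931 + 0.447214
Fs = 0.799


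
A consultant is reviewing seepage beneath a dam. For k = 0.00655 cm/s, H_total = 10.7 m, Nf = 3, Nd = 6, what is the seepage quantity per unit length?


Result: 0.0003504 m^3/s per m

Derivation:
Convert k to m/s for unit consistency with H:
k = 0.00655 cm/s = 0.00655 / 100 m/s = 6.55e-05 m/s
Using q = k * H * Nf / Nd
Nf / Nd = 3 / 6 = 0.5
q = 6.55e-05 * 10.7 * 0.5
q = 0.0003504 m^3/s per m


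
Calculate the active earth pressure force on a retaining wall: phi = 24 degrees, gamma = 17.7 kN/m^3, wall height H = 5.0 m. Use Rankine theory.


Compute active earth pressure coefficient:
Ka = tan^2(45 - phi/2) = tan^2(33.0) = 0.42173
Compute active force:
Pa = 0.5 * Ka * gamma * H^2
Pa = 0.5 * 0.42173 * 17.7 * 5.0^2
Pa = 93.31 kN/m


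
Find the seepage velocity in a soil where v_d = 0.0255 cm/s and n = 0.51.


Using v_s = v_d / n
v_s = 0.0255 / 0.51
v_s = 0.05 cm/s


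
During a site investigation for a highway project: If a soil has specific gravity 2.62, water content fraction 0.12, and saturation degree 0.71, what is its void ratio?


Using the relation e = Gs * w / S
e = 2.62 * 0.12 / 0.71
e = 0.4428


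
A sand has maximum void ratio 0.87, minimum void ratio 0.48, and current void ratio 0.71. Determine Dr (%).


Using Dr = (e_max - e) / (e_max - e_min) * 100
e_max - e = 0.87 - 0.71 = 0.16
e_max - e_min = 0.87 - 0.48 = 0.39
Dr = 0.16 / 0.39 * 100
Dr = 41.03 %


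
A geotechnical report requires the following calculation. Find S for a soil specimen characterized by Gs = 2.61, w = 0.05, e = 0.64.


Using S = Gs * w / e
S = 2.61 * 0.05 / 0.64
S = 0.2039


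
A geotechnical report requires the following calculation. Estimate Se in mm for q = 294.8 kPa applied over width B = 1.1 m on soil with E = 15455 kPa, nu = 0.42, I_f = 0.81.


Result: 13.998 mm

Derivation:
Using Se = q * B * (1 - nu^2) * I_f / E
1 - nu^2 = 1 - 0.42^2 = 0.8236
Se = 294.8 * 1.1 * 0.8236 * 0.81 / 15455
Se = 0.013998 m
Convert to mm: Se = 0.013998 * 1000 = 13.998 mm


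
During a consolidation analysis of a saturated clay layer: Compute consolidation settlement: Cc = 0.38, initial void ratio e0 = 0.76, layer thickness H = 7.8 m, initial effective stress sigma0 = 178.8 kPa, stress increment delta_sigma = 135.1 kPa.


Using Sc = Cc * H / (1 + e0) * log10((sigma0 + delta_sigma) / sigma0)
Stress ratio = (178.8 + 135.1) / 178.8 = 1.75559
log10(1.75559) = 0.244424
Cc * H / (1 + e0) = 0.38 * 7.8 / (1 + 0.76) = 1.68409
Sc = 1.68409 * 0.244424
Sc = 0.4116 m


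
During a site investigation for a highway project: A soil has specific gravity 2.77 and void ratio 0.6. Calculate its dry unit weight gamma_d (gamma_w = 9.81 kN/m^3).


Using gamma_d = Gs * gamma_w / (1 + e)
gamma_d = 2.77 * 9.81 / (1 + 0.6)
gamma_d = 2.77 * 9.81 / 1.6
gamma_d = 16.984 kN/m^3


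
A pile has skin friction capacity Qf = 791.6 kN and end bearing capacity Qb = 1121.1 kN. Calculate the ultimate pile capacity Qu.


Using Qu = Qf + Qb
Qu = 791.6 + 1121.1
Qu = 1912.7 kN


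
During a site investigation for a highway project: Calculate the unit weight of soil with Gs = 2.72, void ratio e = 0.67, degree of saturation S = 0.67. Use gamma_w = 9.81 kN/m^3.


Using gamma = gamma_w * (Gs + S*e) / (1 + e)
Numerator: Gs + S*e = 2.72 + 0.67*0.67 = 3.1689
Denominator: 1 + e = 1 + 0.67 = 1.67
gamma = 9.81 * 3.1689 / 1.67
gamma = 18.615 kN/m^3


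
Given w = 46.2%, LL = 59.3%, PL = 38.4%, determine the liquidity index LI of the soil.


First compute the plasticity index:
PI = LL - PL = 59.3 - 38.4 = 20.9
Then compute the liquidity index:
LI = (w - PL) / PI
LI = (46.2 - 38.4) / 20.9
LI = 0.373


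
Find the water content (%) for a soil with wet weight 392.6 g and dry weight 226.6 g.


Using w = (m_wet - m_dry) / m_dry * 100
m_wet - m_dry = 392.6 - 226.6 = 166.0 g
w = 166.0 / 226.6 * 100
w = 73.26 %


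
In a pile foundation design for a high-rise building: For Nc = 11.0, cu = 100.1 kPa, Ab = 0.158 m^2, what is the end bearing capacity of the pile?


Using Qb = Nc * cu * Ab
Qb = 11.0 * 100.1 * 0.158
Qb = 173.97 kN


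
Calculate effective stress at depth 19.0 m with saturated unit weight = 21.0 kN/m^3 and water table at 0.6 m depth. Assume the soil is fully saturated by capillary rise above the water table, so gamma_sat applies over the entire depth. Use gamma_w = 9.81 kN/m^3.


Result: 218.5 kPa

Derivation:
Total stress = gamma_sat * depth
sigma = 21.0 * 19.0 = 399.0 kPa
Pore water pressure u = gamma_w * (depth - d_wt)
u = 9.81 * (19.0 - 0.6) = 180.504 kPa
Effective stress = sigma - u
sigma' = 399.0 - 180.504 = 218.5 kPa


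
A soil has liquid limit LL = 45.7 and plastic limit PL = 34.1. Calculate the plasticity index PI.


Using PI = LL - PL
PI = 45.7 - 34.1
PI = 11.6


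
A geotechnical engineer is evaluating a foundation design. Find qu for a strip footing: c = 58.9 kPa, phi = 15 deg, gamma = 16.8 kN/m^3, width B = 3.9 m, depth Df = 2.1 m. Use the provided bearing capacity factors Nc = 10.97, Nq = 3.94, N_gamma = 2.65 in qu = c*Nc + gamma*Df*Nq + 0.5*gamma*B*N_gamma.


Compute qu = c*Nc + gamma*Df*Nq + 0.5*gamma*B*N_gamma
Term 1: 58.9 * 10.97 = 646.133
Term 2: 16.8 * 2.1 * 3.94 = 139.0032
Term 3: 0.5 * 16.8 * 3.9 * 2.65 = 86.814
qu = 646.133 + 139.0032 + 86.814
qu = 871.95 kPa


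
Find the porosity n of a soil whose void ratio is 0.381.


Using the relation n = e / (1 + e)
n = 0.381 / (1 + 0.381)
n = 0.381 / 1.381
n = 0.2759


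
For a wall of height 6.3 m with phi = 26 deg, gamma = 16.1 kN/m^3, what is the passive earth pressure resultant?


Compute passive earth pressure coefficient:
Kp = tan^2(45 + phi/2) = tan^2(58.0) = 2.561071
Compute passive force:
Pp = 0.5 * Kp * gamma * H^2
Pp = 0.5 * 2.561071 * 16.1 * 6.3^2
Pp = 818.27 kN/m


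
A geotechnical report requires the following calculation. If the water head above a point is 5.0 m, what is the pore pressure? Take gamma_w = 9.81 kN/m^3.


Using u = gamma_w * h_w
u = 9.81 * 5.0
u = 49.05 kPa


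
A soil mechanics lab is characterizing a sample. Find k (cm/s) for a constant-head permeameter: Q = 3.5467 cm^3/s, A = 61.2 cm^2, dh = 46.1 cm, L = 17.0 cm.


Compute hydraulic gradient:
i = dh / L = 46.1 / 17.0 = 2.71176
Then apply Darcy's law:
k = Q / (A * i)
k = 3.5467 / (61.2 * 2.71176)
k = 3.5467 / 165.96
k = 0.021371 cm/s


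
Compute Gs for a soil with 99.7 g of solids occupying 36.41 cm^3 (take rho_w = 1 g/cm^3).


Result: 2.738

Derivation:
Using Gs = m_s / (V_s * rho_w)
Since rho_w = 1 g/cm^3:
Gs = 99.7 / 36.41
Gs = 2.738


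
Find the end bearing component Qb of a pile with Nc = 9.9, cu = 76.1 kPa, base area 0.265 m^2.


Result: 199.65 kN

Derivation:
Using Qb = Nc * cu * Ab
Qb = 9.9 * 76.1 * 0.265
Qb = 199.65 kN


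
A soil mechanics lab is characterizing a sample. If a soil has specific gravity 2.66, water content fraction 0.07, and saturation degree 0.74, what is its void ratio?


Using the relation e = Gs * w / S
e = 2.66 * 0.07 / 0.74
e = 0.2516


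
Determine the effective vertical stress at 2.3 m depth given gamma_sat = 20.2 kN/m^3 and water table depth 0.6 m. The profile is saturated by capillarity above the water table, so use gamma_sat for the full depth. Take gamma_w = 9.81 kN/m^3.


Result: 29.78 kPa

Derivation:
Total stress = gamma_sat * depth
sigma = 20.2 * 2.3 = 46.46 kPa
Pore water pressure u = gamma_w * (depth - d_wt)
u = 9.81 * (2.3 - 0.6) = 16.677 kPa
Effective stress = sigma - u
sigma' = 46.46 - 16.677 = 29.78 kPa


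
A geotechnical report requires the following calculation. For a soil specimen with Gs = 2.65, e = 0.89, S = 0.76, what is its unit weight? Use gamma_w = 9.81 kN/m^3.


Using gamma = gamma_w * (Gs + S*e) / (1 + e)
Numerator: Gs + S*e = 2.65 + 0.76*0.89 = 3.3264
Denominator: 1 + e = 1 + 0.89 = 1.89
gamma = 9.81 * 3.3264 / 1.89
gamma = 17.266 kN/m^3


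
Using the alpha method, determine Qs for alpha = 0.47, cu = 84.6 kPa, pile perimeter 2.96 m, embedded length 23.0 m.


Using Qs = alpha * cu * perimeter * L
Qs = 0.47 * 84.6 * 2.96 * 23.0
Qs = 2707.0 kN


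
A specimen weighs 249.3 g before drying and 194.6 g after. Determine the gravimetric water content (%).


Result: 28.11 %

Derivation:
Using w = (m_wet - m_dry) / m_dry * 100
m_wet - m_dry = 249.3 - 194.6 = 54.7 g
w = 54.7 / 194.6 * 100
w = 28.11 %


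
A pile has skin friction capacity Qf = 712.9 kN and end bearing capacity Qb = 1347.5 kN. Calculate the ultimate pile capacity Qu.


Using Qu = Qf + Qb
Qu = 712.9 + 1347.5
Qu = 2060.4 kN


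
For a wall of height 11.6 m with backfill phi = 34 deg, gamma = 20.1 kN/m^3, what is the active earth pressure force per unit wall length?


Result: 382.32 kN/m

Derivation:
Compute active earth pressure coefficient:
Ka = tan^2(45 - phi/2) = tan^2(28.0) = 0.282715
Compute active force:
Pa = 0.5 * Ka * gamma * H^2
Pa = 0.5 * 0.282715 * 20.1 * 11.6^2
Pa = 382.32 kN/m


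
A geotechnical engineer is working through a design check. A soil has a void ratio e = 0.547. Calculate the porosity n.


Result: 0.3536

Derivation:
Using the relation n = e / (1 + e)
n = 0.547 / (1 + 0.547)
n = 0.547 / 1.547
n = 0.3536


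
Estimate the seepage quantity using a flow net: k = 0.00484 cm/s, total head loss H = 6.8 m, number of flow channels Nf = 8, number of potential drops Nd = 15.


Result: 0.0001755 m^3/s per m

Derivation:
Convert k to m/s for unit consistency with H:
k = 0.00484 cm/s = 0.00484 / 100 m/s = 4.84e-05 m/s
Using q = k * H * Nf / Nd
Nf / Nd = 8 / 15 = 0.5333
q = 4.84e-05 * 6.8 * 0.5333
q = 0.0001755 m^3/s per m


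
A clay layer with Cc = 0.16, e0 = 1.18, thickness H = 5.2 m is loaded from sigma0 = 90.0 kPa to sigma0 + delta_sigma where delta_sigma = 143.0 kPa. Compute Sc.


Using Sc = Cc * H / (1 + e0) * log10((sigma0 + delta_sigma) / sigma0)
Stress ratio = (90.0 + 143.0) / 90.0 = 2.58889
log10(2.58889) = 0.413113
Cc * H / (1 + e0) = 0.16 * 5.2 / (1 + 1.18) = 0.381651
Sc = 0.381651 * 0.413113
Sc = 0.1577 m


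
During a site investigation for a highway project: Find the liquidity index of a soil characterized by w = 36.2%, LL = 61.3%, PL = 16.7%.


First compute the plasticity index:
PI = LL - PL = 61.3 - 16.7 = 44.6
Then compute the liquidity index:
LI = (w - PL) / PI
LI = (36.2 - 16.7) / 44.6
LI = 0.437


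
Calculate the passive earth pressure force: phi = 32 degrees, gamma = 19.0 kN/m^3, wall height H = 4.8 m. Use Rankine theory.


Result: 712.36 kN/m

Derivation:
Compute passive earth pressure coefficient:
Kp = tan^2(45 + phi/2) = tan^2(61.0) = 3.254588
Compute passive force:
Pp = 0.5 * Kp * gamma * H^2
Pp = 0.5 * 3.254588 * 19.0 * 4.8^2
Pp = 712.36 kN/m


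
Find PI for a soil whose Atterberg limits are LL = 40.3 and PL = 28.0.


Using PI = LL - PL
PI = 40.3 - 28.0
PI = 12.3


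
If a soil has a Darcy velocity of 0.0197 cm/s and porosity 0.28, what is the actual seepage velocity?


Result: 0.07036 cm/s

Derivation:
Using v_s = v_d / n
v_s = 0.0197 / 0.28
v_s = 0.07036 cm/s
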